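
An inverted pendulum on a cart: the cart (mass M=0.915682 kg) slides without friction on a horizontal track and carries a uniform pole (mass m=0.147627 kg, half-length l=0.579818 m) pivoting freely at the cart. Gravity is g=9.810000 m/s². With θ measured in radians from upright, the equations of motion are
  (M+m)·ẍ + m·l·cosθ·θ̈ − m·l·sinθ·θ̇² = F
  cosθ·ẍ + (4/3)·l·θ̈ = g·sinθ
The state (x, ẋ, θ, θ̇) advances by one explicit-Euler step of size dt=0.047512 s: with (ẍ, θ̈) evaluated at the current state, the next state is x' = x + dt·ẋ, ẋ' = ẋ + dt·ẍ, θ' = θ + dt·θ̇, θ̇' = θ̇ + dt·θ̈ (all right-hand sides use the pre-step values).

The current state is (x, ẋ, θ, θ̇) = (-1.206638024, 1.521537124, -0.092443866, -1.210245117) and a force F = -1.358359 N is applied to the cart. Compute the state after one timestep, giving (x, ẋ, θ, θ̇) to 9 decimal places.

(-1.134346752, 1.458251677, -0.149945032, -1.184388957)

sinθ=-0.092312253, cosθ=0.995730108
temp = (F + m·l·θ̇²·sinθ)/(M+m) = (-1.358359 + -0.011573468)/1.063309 = -1.288367227
θ̈ = (g·sinθ − cosθ·temp)/(l·(4/3 − m·cos²θ/(M+m))) = 0.544202727
ẍ = temp − m·l·θ̈·cosθ/(M+m) = -1.331988703
Euler: x'=-1.206638024+0.047512·1.521537124=-1.134346752, ẋ'=1.521537124+0.047512·-1.331988703=1.458251677
       θ'=-0.092443866+0.047512·-1.210245117=-0.149945032, θ̇'=-1.210245117+0.047512·0.544202727=-1.184388957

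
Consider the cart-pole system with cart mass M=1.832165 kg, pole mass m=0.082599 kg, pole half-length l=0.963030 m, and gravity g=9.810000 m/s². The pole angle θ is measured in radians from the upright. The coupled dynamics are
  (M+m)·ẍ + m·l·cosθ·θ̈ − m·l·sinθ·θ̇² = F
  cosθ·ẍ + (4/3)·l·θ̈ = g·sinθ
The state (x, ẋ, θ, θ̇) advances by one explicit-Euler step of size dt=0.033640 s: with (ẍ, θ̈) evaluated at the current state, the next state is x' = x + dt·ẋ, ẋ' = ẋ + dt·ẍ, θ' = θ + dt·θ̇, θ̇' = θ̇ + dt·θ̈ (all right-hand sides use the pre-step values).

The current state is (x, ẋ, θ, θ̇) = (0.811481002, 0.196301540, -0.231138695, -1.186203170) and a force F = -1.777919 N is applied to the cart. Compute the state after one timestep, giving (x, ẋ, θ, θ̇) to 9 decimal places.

sinθ=-0.229086085, cosθ=0.973406167
temp = (F + m·l·θ̇²·sinθ)/(M+m) = (-1.777919 + -0.025640794)/1.914764 = -0.941922761
θ̈ = (g·sinθ − cosθ·temp)/(l·(4/3 − m·cos²θ/(M+m))) = -1.068920693
ẍ = temp − m·l·θ̈·cosθ/(M+m) = -0.898697370
Euler: x'=0.811481002+0.033640·0.196301540=0.818084586, ẋ'=0.196301540+0.033640·-0.898697370=0.166069360
       θ'=-0.231138695+0.033640·-1.186203170=-0.271042570, θ̇'=-1.186203170+0.033640·-1.068920693=-1.222161662

(0.818084586, 0.166069360, -0.271042570, -1.222161662)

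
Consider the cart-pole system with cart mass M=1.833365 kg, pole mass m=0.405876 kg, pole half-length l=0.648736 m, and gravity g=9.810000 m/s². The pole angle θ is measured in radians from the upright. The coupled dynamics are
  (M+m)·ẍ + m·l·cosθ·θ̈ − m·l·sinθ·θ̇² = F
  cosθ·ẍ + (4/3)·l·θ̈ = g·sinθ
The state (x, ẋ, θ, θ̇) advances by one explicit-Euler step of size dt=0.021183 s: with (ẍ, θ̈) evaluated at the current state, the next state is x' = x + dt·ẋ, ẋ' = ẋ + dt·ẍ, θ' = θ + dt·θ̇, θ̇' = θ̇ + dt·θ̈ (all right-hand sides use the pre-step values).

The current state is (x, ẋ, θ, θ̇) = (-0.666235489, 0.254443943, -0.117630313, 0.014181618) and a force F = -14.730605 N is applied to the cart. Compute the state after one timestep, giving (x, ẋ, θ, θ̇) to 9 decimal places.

sinθ=-0.117359228, cosθ=0.993089529
temp = (F + m·l·θ̇²·sinθ)/(M+m) = (-14.730605 + -0.000006215)/2.239241 = -6.578394739
θ̈ = (g·sinθ − cosθ·temp)/(l·(4/3 − m·cos²θ/(M+m))) = 7.184971317
ẍ = temp − m·l·θ̈·cosθ/(M+m) = -7.417417948
Euler: x'=-0.666235489+0.021183·0.254443943=-0.660845603, ẋ'=0.254443943+0.021183·-7.417417948=0.097320779
       θ'=-0.117630313+0.021183·0.014181618=-0.117329904, θ̇'=0.014181618+0.021183·7.184971317=0.166380865

(-0.660845603, 0.097320779, -0.117329904, 0.166380865)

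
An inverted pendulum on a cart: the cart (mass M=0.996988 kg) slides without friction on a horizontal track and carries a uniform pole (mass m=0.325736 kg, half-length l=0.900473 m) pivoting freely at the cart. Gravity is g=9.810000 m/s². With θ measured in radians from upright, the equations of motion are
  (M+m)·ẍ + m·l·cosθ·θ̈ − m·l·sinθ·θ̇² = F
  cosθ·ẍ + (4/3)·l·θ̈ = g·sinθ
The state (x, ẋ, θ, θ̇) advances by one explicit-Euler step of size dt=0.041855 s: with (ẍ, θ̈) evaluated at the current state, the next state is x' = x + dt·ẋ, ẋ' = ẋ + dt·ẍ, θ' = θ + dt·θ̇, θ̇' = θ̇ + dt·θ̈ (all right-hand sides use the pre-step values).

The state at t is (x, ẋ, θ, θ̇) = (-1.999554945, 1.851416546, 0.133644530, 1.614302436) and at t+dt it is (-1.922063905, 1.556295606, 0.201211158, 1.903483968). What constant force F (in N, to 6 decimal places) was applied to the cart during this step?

F = -7.419930 N

ẍ = (ẋ'−ẋ)/dt = (1.556295606−1.851416546)/0.041855 = -7.051032
θ̈ = (θ̇'−θ̇)/dt = (1.903483968−1.614302436)/0.041855 = 6.909128
sinθ=0.133247, cosθ=0.991083
F = (M+m)·ẍ + m·l·cosθ·θ̈ − m·l·sinθ·θ̇² = -9.326569 + 2.008490 − 0.101851 = -7.419930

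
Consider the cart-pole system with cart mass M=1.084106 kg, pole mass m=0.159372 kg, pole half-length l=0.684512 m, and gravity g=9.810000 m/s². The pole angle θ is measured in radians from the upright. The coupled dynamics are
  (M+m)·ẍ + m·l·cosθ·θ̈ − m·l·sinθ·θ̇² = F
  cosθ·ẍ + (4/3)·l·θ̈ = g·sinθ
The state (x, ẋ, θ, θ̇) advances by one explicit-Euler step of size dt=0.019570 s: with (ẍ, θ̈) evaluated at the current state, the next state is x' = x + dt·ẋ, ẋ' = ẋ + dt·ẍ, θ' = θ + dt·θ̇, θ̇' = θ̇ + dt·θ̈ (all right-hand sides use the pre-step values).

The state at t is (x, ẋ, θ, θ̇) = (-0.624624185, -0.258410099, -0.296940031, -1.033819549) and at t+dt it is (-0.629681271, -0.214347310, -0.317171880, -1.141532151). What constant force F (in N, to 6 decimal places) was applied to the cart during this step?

ẍ = (ẋ'−ẋ)/dt = (-0.214347310−-0.258410099)/0.019570 = 2.251548
θ̈ = (θ̇'−θ̇)/dt = (-1.141532151−-1.033819549)/0.019570 = -5.503965
sinθ=-0.292596, cosθ=0.956236
F = (M+m)·ẍ + m·l·cosθ·θ̈ − m·l·sinθ·θ̇² = 2.799750 + -0.574161 − -0.034115 = 2.259704

F = 2.259704 N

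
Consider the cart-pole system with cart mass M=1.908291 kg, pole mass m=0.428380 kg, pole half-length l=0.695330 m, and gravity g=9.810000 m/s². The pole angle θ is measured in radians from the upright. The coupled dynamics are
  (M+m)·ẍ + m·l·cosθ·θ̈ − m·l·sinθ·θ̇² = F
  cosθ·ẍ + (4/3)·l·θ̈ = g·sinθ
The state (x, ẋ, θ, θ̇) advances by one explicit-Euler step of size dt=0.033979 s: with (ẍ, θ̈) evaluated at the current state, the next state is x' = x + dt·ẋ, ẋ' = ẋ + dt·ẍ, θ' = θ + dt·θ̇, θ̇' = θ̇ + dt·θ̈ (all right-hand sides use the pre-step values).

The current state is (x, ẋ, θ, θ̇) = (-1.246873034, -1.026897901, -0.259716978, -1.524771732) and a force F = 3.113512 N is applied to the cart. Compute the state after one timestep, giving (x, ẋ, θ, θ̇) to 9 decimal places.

(-1.281765998, -0.964866525, -0.311527197, -1.681769334)

sinθ=-0.256807032, cosθ=0.966462699
temp = (F + m·l·θ̇²·sinθ)/(M+m) = (3.113512 + -0.177842981)/2.336671 = 1.256346751
θ̈ = (g·sinθ − cosθ·temp)/(l·(4/3 − m·cos²θ/(M+m))) = -4.620430335
ẍ = temp − m·l·θ̈·cosθ/(M+m) = 1.825579803
Euler: x'=-1.246873034+0.033979·-1.026897901=-1.281765998, ẋ'=-1.026897901+0.033979·1.825579803=-0.964866525
       θ'=-0.259716978+0.033979·-1.524771732=-0.311527197, θ̇'=-1.524771732+0.033979·-4.620430335=-1.681769334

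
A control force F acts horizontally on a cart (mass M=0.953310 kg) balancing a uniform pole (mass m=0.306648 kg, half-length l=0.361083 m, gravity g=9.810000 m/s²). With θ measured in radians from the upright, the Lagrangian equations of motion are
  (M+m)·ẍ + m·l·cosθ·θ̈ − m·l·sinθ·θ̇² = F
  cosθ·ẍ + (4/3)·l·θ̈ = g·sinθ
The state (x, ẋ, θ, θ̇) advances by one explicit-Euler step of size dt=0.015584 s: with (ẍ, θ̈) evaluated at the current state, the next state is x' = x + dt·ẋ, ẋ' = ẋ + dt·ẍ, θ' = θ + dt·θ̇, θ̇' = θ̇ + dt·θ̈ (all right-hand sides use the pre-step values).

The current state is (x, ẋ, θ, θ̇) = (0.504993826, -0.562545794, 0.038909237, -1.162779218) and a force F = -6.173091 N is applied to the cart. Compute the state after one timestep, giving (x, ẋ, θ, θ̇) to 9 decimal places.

(0.496227112, -0.657154620, 0.020788486, -0.954065171)

sinθ=0.038899420, cosθ=0.999243131
temp = (F + m·l·θ̇²·sinθ)/(M+m) = (-6.173091 + 0.005823510)/1.259958 = -4.894819899
θ̈ = (g·sinθ − cosθ·temp)/(l·(4/3 − m·cos²θ/(M+m))) = 13.392841845
ẍ = temp − m·l·θ̈·cosθ/(M+m) = -6.070894909
Euler: x'=0.504993826+0.015584·-0.562545794=0.496227112, ẋ'=-0.562545794+0.015584·-6.070894909=-0.657154620
       θ'=0.038909237+0.015584·-1.162779218=0.020788486, θ̇'=-1.162779218+0.015584·13.392841845=-0.954065171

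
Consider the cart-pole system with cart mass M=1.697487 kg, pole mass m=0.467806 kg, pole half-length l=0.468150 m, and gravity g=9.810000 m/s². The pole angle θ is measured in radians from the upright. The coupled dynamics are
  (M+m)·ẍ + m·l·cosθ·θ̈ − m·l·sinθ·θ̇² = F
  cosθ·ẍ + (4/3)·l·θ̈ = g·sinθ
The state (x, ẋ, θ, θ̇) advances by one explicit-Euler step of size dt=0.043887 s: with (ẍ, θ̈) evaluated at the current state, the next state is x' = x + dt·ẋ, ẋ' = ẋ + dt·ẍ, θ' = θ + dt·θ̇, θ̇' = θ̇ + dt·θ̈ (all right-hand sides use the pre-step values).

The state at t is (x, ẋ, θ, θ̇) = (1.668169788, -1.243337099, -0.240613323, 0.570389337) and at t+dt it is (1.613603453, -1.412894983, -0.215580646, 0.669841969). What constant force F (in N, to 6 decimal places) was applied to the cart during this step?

ẍ = (ẋ'−ẋ)/dt = (-1.412894983−-1.243337099)/0.043887 = -3.863510
θ̈ = (θ̇'−θ̇)/dt = (0.669841969−0.570389337)/0.043887 = 2.266107
sinθ=-0.238298, cosθ=0.971192
F = (M+m)·ẍ + m·l·cosθ·θ̈ − m·l·sinθ·θ̇² = -8.365632 + 0.481988 − -0.016979 = -7.866665

F = -7.866665 N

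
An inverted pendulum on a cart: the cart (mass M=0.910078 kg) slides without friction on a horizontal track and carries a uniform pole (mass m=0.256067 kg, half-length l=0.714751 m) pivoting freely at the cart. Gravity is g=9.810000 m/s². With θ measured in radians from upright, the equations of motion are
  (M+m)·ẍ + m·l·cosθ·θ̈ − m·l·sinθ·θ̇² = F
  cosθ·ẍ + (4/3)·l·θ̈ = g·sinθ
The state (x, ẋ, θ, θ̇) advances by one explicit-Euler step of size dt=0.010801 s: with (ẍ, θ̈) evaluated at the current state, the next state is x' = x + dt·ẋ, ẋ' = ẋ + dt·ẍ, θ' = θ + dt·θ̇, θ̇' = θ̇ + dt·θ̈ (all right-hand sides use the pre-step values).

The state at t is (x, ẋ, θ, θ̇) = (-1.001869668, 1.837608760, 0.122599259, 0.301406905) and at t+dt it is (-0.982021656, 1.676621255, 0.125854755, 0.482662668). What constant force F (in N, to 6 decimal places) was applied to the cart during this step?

ẍ = (ẋ'−ẋ)/dt = (1.676621255−1.837608760)/0.010801 = -14.904870
θ̈ = (θ̇'−θ̇)/dt = (0.482662668−0.301406905)/0.010801 = 16.781387
sinθ=0.122292, cosθ=0.992494
F = (M+m)·ẍ + m·l·cosθ·θ̈ − m·l·sinθ·θ̇² = -17.381240 + 3.048345 − 0.002033 = -14.334928

F = -14.334928 N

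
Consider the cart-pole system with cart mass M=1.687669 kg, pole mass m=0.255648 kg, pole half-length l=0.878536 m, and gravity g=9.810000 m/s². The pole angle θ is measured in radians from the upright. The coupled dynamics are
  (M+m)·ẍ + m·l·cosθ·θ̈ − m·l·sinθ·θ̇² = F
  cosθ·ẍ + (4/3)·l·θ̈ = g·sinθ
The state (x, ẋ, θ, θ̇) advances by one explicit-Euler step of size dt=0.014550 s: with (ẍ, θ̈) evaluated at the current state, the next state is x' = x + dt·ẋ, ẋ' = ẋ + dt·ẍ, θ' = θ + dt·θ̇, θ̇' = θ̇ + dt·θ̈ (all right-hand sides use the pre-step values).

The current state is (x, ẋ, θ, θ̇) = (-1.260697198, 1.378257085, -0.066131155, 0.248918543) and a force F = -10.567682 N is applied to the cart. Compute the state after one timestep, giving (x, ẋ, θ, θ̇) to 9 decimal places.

sinθ=-0.066082963, cosθ=0.997814132
temp = (F + m·l·θ̇²·sinθ)/(M+m) = (-10.567682 + -0.000919615)/1.943317 = -5.438434190
θ̈ = (g·sinθ − cosθ·temp)/(l·(4/3 − m·cos²θ/(M+m))) = 4.523540623
ẍ = temp − m·l·θ̈·cosθ/(M+m) = -5.960092893
Euler: x'=-1.260697198+0.014550·1.378257085=-1.240643557, ẋ'=1.378257085+0.014550·-5.960092893=1.291537733
       θ'=-0.066131155+0.014550·0.248918543=-0.062509390, θ̇'=0.248918543+0.014550·4.523540623=0.314736059

(-1.240643557, 1.291537733, -0.062509390, 0.314736059)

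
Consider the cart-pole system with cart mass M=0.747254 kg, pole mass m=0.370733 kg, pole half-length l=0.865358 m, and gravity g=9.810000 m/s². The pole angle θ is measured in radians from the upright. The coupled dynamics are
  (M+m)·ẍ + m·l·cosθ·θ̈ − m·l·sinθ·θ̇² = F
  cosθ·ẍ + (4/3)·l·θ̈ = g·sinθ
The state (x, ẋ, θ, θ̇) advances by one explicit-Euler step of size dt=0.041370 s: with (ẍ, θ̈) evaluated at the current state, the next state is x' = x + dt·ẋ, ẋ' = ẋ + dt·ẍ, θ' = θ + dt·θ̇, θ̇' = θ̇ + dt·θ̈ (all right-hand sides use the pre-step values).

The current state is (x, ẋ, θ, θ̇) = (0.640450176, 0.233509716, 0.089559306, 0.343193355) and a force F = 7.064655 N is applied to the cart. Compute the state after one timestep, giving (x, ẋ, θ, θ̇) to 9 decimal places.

sinθ=0.089439630, cosθ=0.995992245
temp = (F + m·l·θ̇²·sinθ)/(M+m) = (7.064655 + 0.003379596)/1.117987 = 6.322108035
θ̈ = (g·sinθ − cosθ·temp)/(l·(4/3 − m·cos²θ/(M+m))) = -6.235272676
ẍ = temp − m·l·θ̈·cosθ/(M+m) = 8.104206567
Euler: x'=0.640450176+0.041370·0.233509716=0.650110473, ẋ'=0.233509716+0.041370·8.104206567=0.568780742
       θ'=0.089559306+0.041370·0.343193355=0.103757215, θ̇'=0.343193355+0.041370·-6.235272676=0.085240124

(0.650110473, 0.568780742, 0.103757215, 0.085240124)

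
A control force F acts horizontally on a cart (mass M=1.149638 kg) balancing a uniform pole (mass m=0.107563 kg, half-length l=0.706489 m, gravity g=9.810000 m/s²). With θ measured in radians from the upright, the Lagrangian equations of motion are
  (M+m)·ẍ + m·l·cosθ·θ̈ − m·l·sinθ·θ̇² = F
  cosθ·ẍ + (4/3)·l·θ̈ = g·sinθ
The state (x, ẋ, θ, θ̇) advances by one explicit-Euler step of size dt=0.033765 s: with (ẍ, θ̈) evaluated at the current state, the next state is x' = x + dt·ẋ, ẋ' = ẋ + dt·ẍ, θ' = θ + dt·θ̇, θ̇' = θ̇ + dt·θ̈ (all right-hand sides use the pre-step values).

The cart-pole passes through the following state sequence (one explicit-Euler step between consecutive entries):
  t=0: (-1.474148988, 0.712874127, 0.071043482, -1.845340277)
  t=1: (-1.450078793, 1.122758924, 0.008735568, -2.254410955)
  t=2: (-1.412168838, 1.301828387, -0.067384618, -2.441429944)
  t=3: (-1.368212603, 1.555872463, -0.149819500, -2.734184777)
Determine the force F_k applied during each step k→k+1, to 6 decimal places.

F_0 = 14.324882 N
F_1 = 6.243180 N
F_2 = 8.832155 N

step 0→1:
  ẍ = (ẋ'−ẋ)/dt = (1.122758924−0.712874127)/0.033765 = 12.139339
  θ̈ = (θ̇'−θ̇)/dt = (-2.254410955−-1.845340277)/0.033765 = -12.115228
  sinθ=0.070984, cosθ=0.997477
  F = (M+m)·ẍ + m·l·cosθ·θ̈ − m·l·sinθ·θ̇² = 15.261590 + -0.918339 − 0.018369 = 14.324882
step 1→2:
  ẍ = (ẋ'−ẋ)/dt = (1.301828387−1.122758924)/0.033765 = 5.303405
  θ̈ = (θ̇'−θ̇)/dt = (-2.441429944−-2.254410955)/0.033765 = -5.538842
  sinθ=0.008735, cosθ=0.999962
  F = (M+m)·ẍ + m·l·cosθ·θ̈ − m·l·sinθ·θ̇² = 6.667446 + -0.420892 − 0.003374 = 6.243180
step 2→3:
  ẍ = (ẋ'−ẋ)/dt = (1.555872463−1.301828387)/0.033765 = 7.523888
  θ̈ = (θ̇'−θ̇)/dt = (-2.734184777−-2.441429944)/0.033765 = -8.670364
  sinθ=-0.067334, cosθ=0.997731
  F = (M+m)·ẍ + m·l·cosθ·θ̈ − m·l·sinθ·θ̇² = 9.459039 + -0.657384 − -0.030499 = 8.832155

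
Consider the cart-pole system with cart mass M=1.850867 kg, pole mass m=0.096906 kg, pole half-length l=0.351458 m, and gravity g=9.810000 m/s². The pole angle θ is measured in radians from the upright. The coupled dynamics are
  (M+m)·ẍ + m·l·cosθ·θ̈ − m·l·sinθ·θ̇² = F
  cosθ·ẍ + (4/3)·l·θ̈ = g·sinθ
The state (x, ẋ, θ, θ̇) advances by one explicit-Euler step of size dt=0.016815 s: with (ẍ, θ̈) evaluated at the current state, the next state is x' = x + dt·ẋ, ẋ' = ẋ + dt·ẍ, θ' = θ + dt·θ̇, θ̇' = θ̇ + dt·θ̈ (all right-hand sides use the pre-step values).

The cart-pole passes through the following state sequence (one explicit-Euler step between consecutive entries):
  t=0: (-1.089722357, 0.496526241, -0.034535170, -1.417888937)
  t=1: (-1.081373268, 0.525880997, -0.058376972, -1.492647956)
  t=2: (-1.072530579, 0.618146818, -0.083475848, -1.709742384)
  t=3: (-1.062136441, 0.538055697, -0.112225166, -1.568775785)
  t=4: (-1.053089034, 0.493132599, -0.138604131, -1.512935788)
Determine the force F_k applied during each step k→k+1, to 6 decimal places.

F_0 = 3.251353 N
F_1 = 10.253109 N
F_2 = -8.984559 N
F_3 = -5.081909 N

step 0→1:
  ẍ = (ẋ'−ẋ)/dt = (0.525880997−0.496526241)/0.016815 = 1.745748
  θ̈ = (θ̇'−θ̇)/dt = (-1.492647956−-1.417888937)/0.016815 = -4.445972
  sinθ=-0.034528, cosθ=0.999404
  F = (M+m)·ẍ + m·l·cosθ·θ̈ − m·l·sinθ·θ̇² = 3.400321 + -0.151332 − -0.002364 = 3.251353
step 1→2:
  ẍ = (ẋ'−ẋ)/dt = (0.618146818−0.525880997)/0.016815 = 5.487114
  θ̈ = (θ̇'−θ̇)/dt = (-1.709742384−-1.492647956)/0.016815 = -12.910760
  sinθ=-0.058344, cosθ=0.998297
  F = (M+m)·ẍ + m·l·cosθ·θ̈ − m·l·sinθ·θ̇² = 10.687652 + -0.438971 − -0.004427 = 10.253109
step 2→3:
  ẍ = (ẋ'−ẋ)/dt = (0.538055697−0.618146818)/0.016815 = -4.763076
  θ̈ = (θ̇'−θ̇)/dt = (-1.568775785−-1.709742384)/0.016815 = 8.383384
  sinθ=-0.083379, cosθ=0.996518
  F = (M+m)·ẍ + m·l·cosθ·θ̈ − m·l·sinθ·θ̇² = -9.277391 + 0.284530 − -0.008301 = -8.984559
step 3→4:
  ẍ = (ẋ'−ẋ)/dt = (0.493132599−0.538055697)/0.016815 = -2.671609
  θ̈ = (θ̇'−θ̇)/dt = (-1.512935788−-1.568775785)/0.016815 = 3.320844
  sinθ=-0.111990, cosθ=0.993709
  F = (M+m)·ẍ + m·l·cosθ·θ̈ − m·l·sinθ·θ̇² = -5.203687 + 0.112391 − -0.009387 = -5.081909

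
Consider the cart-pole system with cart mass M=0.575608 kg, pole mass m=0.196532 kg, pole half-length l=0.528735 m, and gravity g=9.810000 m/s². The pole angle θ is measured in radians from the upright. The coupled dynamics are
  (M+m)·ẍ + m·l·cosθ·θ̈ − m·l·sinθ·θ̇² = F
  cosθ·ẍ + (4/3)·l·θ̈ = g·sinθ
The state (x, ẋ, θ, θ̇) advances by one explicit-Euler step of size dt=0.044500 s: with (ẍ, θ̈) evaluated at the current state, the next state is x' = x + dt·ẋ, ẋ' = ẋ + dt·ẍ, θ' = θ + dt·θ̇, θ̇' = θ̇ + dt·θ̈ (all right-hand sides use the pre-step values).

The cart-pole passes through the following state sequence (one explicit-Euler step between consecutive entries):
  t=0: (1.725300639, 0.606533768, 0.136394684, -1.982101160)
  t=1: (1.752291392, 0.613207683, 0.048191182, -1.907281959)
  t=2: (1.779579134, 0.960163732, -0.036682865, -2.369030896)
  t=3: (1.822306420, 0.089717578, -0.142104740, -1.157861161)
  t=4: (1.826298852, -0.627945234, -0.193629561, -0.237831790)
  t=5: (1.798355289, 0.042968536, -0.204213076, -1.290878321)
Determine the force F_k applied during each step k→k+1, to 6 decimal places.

F_0 = 0.233382 N
F_1 = 4.924992 N
F_2 = -12.255786 N
F_3 = -10.306034 N
F_4 = 9.229416 N

step 0→1:
  ẍ = (ẋ'−ẋ)/dt = (0.613207683−0.606533768)/0.044500 = 0.149976
  θ̈ = (θ̇'−θ̇)/dt = (-1.907281959−-1.982101160)/0.044500 = 1.681330
  sinθ=0.135972, cosθ=0.990713
  F = (M+m)·ẍ + m·l·cosθ·θ̈ − m·l·sinθ·θ̇² = 0.115802 + 0.173090 − 0.055510 = 0.233382
step 1→2:
  ẍ = (ẋ'−ẋ)/dt = (0.960163732−0.613207683)/0.044500 = 7.796765
  θ̈ = (θ̇'−θ̇)/dt = (-2.369030896−-1.907281959)/0.044500 = -10.376381
  sinθ=0.048173, cosθ=0.998839
  F = (M+m)·ẍ + m·l·cosθ·θ̈ − m·l·sinθ·θ̇² = 6.020194 + -1.076993 − 0.018210 = 4.924992
step 2→3:
  ẍ = (ẋ'−ẋ)/dt = (0.089717578−0.960163732)/0.044500 = -19.560588
  θ̈ = (θ̇'−θ̇)/dt = (-1.157861161−-2.369030896)/0.044500 = 27.217297
  sinθ=-0.036675, cosθ=0.999327
  F = (M+m)·ẍ + m·l·cosθ·θ̈ − m·l·sinθ·θ̇² = -15.103512 + 2.826338 − -0.021388 = -12.255786
step 3→4:
  ẍ = (ẋ'−ẋ)/dt = (-0.627945234−0.089717578)/0.044500 = -16.127254
  θ̈ = (θ̇'−θ̇)/dt = (-0.237831790−-1.157861161)/0.044500 = 20.674817
  sinθ=-0.141627, cosθ=0.989920
  F = (M+m)·ẍ + m·l·cosθ·θ̈ − m·l·sinθ·θ̇² = -12.452498 + 2.126734 − -0.019730 = -10.306034
step 4→5:
  ẍ = (ẋ'−ẋ)/dt = (0.042968536−-0.627945234)/0.044500 = 15.076714
  θ̈ = (θ̇'−θ̇)/dt = (-1.290878321−-0.237831790)/0.044500 = -23.663967
  sinθ=-0.192422, cosθ=0.981312
  F = (M+m)·ẍ + m·l·cosθ·θ̈ − m·l·sinθ·θ̇² = 11.641334 + -2.413049 − -0.001131 = 9.229416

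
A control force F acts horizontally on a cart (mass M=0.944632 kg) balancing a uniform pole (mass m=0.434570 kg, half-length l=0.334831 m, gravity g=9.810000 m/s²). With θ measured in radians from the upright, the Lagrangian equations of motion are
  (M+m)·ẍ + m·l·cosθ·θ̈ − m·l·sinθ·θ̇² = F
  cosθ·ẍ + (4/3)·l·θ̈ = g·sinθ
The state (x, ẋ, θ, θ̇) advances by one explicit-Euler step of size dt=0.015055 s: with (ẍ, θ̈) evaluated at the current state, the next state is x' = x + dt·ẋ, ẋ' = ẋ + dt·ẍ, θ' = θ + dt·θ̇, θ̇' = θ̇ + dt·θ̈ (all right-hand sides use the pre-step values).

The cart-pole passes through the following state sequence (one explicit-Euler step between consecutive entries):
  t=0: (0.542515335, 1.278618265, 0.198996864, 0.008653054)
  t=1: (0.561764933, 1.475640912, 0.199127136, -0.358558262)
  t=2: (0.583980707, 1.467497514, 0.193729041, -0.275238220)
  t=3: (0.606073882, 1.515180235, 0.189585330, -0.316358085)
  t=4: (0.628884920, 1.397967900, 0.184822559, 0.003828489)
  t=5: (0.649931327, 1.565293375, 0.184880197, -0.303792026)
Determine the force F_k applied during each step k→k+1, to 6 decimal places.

step 0→1:
  ẍ = (ẋ'−ẋ)/dt = (1.475640912−1.278618265)/0.015055 = 13.086858
  θ̈ = (θ̇'−θ̇)/dt = (-0.358558262−0.008653054)/0.015055 = -24.391320
  sinθ=0.197686, cosθ=0.980265
  F = (M+m)·ẍ + m·l·cosθ·θ̈ − m·l·sinθ·θ̇² = 18.049421 + -3.479080 − 0.000002 = 14.570339
step 1→2:
  ẍ = (ẋ'−ẋ)/dt = (1.467497514−1.475640912)/0.015055 = -0.540910
  θ̈ = (θ̇'−θ̇)/dt = (-0.275238220−-0.358558262)/0.015055 = 5.534377
  sinθ=0.197814, cosθ=0.980240
  F = (M+m)·ẍ + m·l·cosθ·θ̈ − m·l·sinθ·θ̇² = -0.746024 + 0.789380 − 0.003701 = 0.039656
step 2→3:
  ẍ = (ẋ'−ẋ)/dt = (1.515180235−1.467497514)/0.015055 = 3.167235
  θ̈ = (θ̇'−θ̇)/dt = (-0.316358085−-0.275238220)/0.015055 = -2.731310
  sinθ=0.192520, cosθ=0.981293
  F = (M+m)·ẍ + m·l·cosθ·θ̈ − m·l·sinθ·θ̇² = 4.368257 + -0.389991 − 0.002122 = 3.976143
step 3→4:
  ẍ = (ẋ'−ẋ)/dt = (1.397967900−1.515180235)/0.015055 = -7.785608
  θ̈ = (θ̇'−θ̇)/dt = (0.003828489−-0.316358085)/0.015055 = 21.267790
  sinθ=0.188452, cosθ=0.982082
  F = (M+m)·ẍ + m·l·cosθ·θ̈ − m·l·sinθ·θ̇² = -10.737927 + 3.039175 − 0.002744 = -7.701496
step 4→5:
  ẍ = (ẋ'−ẋ)/dt = (1.565293375−1.397967900)/0.015055 = 11.114279
  θ̈ = (θ̇'−θ̇)/dt = (-0.303792026−0.003828489)/0.015055 = -20.433113
  sinθ=0.183772, cosθ=0.982969
  F = (M+m)·ẍ + m·l·cosθ·θ̈ − m·l·sinθ·θ̇² = 15.328836 + -2.922535 − 0.000000 = 12.406301

F_0 = 14.570339 N
F_1 = 0.039656 N
F_2 = 3.976143 N
F_3 = -7.701496 N
F_4 = 12.406301 N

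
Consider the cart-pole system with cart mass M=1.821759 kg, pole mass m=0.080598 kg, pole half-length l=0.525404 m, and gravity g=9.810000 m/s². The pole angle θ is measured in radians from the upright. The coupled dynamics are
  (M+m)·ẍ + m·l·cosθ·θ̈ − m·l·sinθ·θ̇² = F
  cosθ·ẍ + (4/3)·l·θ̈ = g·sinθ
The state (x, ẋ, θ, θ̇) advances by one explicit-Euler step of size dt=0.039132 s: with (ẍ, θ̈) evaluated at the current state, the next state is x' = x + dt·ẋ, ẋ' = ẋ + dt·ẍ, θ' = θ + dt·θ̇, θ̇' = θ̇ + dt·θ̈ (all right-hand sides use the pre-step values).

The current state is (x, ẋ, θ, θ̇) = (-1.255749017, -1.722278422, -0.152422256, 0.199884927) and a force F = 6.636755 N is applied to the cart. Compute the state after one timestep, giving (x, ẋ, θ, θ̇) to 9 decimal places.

sinθ=-0.151832748, cosθ=0.988406200
temp = (F + m·l·θ̇²·sinθ)/(M+m) = (6.636755 + -0.000256888)/1.902357 = 3.488566085
θ̈ = (g·sinθ − cosθ·temp)/(l·(4/3 − m·cos²θ/(M+m))) = -7.274100181
ẍ = temp − m·l·θ̈·cosθ/(M+m) = 3.648610439
Euler: x'=-1.255749017+0.039132·-1.722278422=-1.323145216, ẋ'=-1.722278422+0.039132·3.648610439=-1.579500998
       θ'=-0.152422256+0.039132·0.199884927=-0.144600359, θ̇'=0.199884927+0.039132·-7.274100181=-0.084765161

(-1.323145216, -1.579500998, -0.144600359, -0.084765161)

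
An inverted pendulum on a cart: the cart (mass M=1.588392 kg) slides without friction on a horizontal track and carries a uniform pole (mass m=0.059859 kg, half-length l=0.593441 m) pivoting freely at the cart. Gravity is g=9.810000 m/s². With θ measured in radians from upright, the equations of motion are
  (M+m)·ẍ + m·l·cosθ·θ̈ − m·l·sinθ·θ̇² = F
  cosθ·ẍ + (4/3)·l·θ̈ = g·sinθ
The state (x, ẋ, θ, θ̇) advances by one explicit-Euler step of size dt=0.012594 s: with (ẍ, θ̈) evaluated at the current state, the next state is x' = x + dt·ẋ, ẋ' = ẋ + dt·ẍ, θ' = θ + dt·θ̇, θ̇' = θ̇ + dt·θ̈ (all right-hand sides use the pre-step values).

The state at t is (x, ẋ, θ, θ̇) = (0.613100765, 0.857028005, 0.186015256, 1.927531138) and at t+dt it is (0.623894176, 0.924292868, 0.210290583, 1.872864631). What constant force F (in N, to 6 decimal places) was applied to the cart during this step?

ẍ = (ẋ'−ẋ)/dt = (0.924292868−0.857028005)/0.012594 = 5.341025
θ̈ = (θ̇'−θ̇)/dt = (1.872864631−1.927531138)/0.012594 = -4.340679
sinθ=0.184944, cosθ=0.982749
F = (M+m)·ẍ + m·l·cosθ·θ̈ − m·l·sinθ·θ̇² = 8.803349 + -0.151533 − 0.024409 = 8.627407

F = 8.627407 N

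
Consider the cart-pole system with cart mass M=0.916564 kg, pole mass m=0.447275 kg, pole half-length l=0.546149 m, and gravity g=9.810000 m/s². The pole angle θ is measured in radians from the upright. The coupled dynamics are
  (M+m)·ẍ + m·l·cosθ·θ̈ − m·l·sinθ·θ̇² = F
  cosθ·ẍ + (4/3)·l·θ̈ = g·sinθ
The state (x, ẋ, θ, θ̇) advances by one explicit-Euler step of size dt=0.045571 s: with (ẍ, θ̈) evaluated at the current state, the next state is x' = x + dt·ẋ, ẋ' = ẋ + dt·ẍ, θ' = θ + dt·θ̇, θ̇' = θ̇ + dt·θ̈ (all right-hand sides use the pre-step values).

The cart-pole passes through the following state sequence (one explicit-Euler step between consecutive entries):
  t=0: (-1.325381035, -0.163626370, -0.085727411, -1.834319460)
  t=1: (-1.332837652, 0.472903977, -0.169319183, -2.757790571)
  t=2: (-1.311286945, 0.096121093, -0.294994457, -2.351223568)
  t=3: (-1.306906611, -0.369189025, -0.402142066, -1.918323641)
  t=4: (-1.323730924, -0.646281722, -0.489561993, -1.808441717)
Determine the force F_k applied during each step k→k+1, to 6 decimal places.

F_0 = 14.188322 N
F_1 = -8.815013 N
F_2 = -11.312803 N
F_3 = -7.398912 N

step 0→1:
  ẍ = (ẋ'−ẋ)/dt = (0.472903977−-0.163626370)/0.045571 = 13.967882
  θ̈ = (θ̇'−θ̇)/dt = (-2.757790571−-1.834319460)/0.045571 = -20.264447
  sinθ=-0.085622, cosθ=0.996328
  F = (M+m)·ẍ + m·l·cosθ·θ̈ − m·l·sinθ·θ̇² = 19.049942 + -4.931996 − -0.070376 = 14.188322
step 1→2:
  ẍ = (ẋ'−ẋ)/dt = (0.096121093−0.472903977)/0.045571 = -8.268041
  θ̈ = (θ̇'−θ̇)/dt = (-2.351223568−-2.757790571)/0.045571 = 8.921617
  sinθ=-0.168511, cosθ=0.985700
  F = (M+m)·ẍ + m·l·cosθ·θ̈ − m·l·sinθ·θ̇² = -11.276276 + 2.148196 − -0.313067 = -8.815013
step 2→3:
  ẍ = (ẋ'−ẋ)/dt = (-0.369189025−0.096121093)/0.045571 = -10.210663
  θ̈ = (θ̇'−θ̇)/dt = (-1.918323641−-2.351223568)/0.045571 = 9.499461
  sinθ=-0.290735, cosθ=0.956804
  F = (M+m)·ẍ + m·l·cosθ·θ̈ − m·l·sinθ·θ̇² = -13.925700 + 2.220279 − -0.392618 = -11.312803
step 3→4:
  ẍ = (ẋ'−ẋ)/dt = (-0.646281722−-0.369189025)/0.045571 = -6.080461
  θ̈ = (θ̇'−θ̇)/dt = (-1.808441717−-1.918323641)/0.045571 = 2.411225
  sinθ=-0.391390, cosθ=0.920225
  F = (M+m)·ẍ + m·l·cosθ·θ̈ − m·l·sinθ·θ̇² = -8.292770 + 0.542023 − -0.351836 = -7.398912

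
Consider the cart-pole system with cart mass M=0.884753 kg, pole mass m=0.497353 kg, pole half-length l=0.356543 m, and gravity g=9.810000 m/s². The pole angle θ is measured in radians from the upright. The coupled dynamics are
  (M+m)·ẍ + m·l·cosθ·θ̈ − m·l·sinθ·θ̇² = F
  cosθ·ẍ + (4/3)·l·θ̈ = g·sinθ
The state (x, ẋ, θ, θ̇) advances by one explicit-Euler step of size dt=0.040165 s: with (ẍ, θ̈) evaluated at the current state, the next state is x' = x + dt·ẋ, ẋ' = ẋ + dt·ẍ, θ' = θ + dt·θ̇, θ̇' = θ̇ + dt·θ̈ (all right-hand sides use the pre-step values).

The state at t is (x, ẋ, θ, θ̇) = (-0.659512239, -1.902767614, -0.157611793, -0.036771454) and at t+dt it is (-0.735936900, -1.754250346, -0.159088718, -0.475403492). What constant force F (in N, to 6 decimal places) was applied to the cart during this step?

ẍ = (ẋ'−ẋ)/dt = (-1.754250346−-1.902767614)/0.040165 = 3.697679
θ̈ = (θ̇'−θ̇)/dt = (-0.475403492−-0.036771454)/0.040165 = -10.920753
sinθ=-0.156960, cosθ=0.987605
F = (M+m)·ẍ + m·l·cosθ·θ̈ − m·l·sinθ·θ̇² = 5.110584 + -1.912549 − -0.000038 = 3.198073

F = 3.198073 N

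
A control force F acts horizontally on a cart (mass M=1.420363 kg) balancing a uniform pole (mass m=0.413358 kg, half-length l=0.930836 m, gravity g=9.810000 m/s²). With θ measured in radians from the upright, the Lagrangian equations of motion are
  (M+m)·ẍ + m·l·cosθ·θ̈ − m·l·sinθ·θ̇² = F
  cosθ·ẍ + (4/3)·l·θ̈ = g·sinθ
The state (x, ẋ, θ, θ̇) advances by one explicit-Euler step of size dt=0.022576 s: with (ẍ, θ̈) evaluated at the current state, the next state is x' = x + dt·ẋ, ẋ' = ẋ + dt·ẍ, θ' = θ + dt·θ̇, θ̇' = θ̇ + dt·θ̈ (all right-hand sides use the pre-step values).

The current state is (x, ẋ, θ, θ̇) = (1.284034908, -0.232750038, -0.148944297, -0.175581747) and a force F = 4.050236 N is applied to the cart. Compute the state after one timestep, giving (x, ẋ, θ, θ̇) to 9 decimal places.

sinθ=-0.148394201, cosθ=0.988928289
temp = (F + m·l·θ̇²·sinθ)/(M+m) = (4.050236 + -0.001760253)/1.833721 = 2.207792650
θ̈ = (g·sinθ − cosθ·temp)/(l·(4/3 − m·cos²θ/(M+m))) = -3.512959658
ẍ = temp − m·l·θ̈·cosθ/(M+m) = 2.936753531
Euler: x'=1.284034908+0.022576·-0.232750038=1.278780343, ẋ'=-0.232750038+0.022576·2.936753531=-0.166449890
       θ'=-0.148944297+0.022576·-0.175581747=-0.152908231, θ̇'=-0.175581747+0.022576·-3.512959658=-0.254890324

(1.278780343, -0.166449890, -0.152908231, -0.254890324)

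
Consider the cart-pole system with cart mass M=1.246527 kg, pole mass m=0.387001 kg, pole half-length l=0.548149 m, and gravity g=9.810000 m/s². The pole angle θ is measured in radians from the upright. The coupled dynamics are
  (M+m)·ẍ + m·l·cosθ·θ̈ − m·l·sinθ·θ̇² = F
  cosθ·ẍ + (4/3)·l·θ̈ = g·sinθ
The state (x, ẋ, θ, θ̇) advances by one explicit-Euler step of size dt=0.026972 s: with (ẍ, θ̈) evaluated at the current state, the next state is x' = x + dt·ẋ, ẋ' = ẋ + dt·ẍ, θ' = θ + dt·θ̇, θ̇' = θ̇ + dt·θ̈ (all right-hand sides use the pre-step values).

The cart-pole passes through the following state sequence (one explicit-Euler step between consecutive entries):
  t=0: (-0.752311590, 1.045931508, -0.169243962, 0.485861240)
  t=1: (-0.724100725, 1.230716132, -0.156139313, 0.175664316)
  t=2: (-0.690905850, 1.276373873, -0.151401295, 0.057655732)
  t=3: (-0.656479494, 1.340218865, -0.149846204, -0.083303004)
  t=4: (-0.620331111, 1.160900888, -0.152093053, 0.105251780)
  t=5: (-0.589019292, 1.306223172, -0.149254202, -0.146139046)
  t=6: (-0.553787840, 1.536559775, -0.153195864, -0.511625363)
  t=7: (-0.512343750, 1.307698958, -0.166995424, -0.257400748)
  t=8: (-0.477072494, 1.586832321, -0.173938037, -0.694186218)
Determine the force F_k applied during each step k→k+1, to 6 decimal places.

F_0 = 8.794867 N
F_1 = 1.849382 N
F_2 = 2.770849 N
F_3 = -9.393605 N
F_4 = 6.847273 N
F_5 = 11.108160 N
F_6 = -11.876163 N
F_7 = 13.520207 N

step 0→1:
  ẍ = (ẋ'−ẋ)/dt = (1.230716132−1.045931508)/0.026972 = 6.850980
  θ̈ = (θ̇'−θ̇)/dt = (0.175664316−0.485861240)/0.026972 = -11.500702
  sinθ=-0.168437, cosθ=0.985712
  F = (M+m)·ẍ + m·l·cosθ·θ̈ − m·l·sinθ·θ̇² = 11.191267 + -2.404835 − -0.008435 = 8.794867
step 1→2:
  ẍ = (ẋ'−ẋ)/dt = (1.276373873−1.230716132)/0.026972 = 1.692783
  θ̈ = (θ̇'−θ̇)/dt = (0.057655732−0.175664316)/0.026972 = -4.375226
  sinθ=-0.155506, cosθ=0.987835
  F = (M+m)·ẍ + m·l·cosθ·θ̈ − m·l·sinθ·θ̇² = 2.765208 + -0.916844 − -0.001018 = 1.849382
step 2→3:
  ẍ = (ẋ'−ẋ)/dt = (1.340218865−1.276373873)/0.026972 = 2.367084
  θ̈ = (θ̇'−θ̇)/dt = (-0.083303004−0.057655732)/0.026972 = -5.226114
  sinθ=-0.150824, cosθ=0.988561
  F = (M+m)·ẍ + m·l·cosθ·θ̈ − m·l·sinθ·θ̇² = 3.866698 + -1.095955 − -0.000106 = 2.770849
step 3→4:
  ẍ = (ẋ'−ẋ)/dt = (1.160900888−1.340218865)/0.026972 = -6.648301
  θ̈ = (θ̇'−θ̇)/dt = (0.105251780−-0.083303004)/0.026972 = 6.990760
  sinθ=-0.149286, cosθ=0.988794
  F = (M+m)·ẍ + m·l·cosθ·θ̈ − m·l·sinθ·θ̇² = -10.860186 + 1.466361 − -0.000220 = -9.393605
step 4→5:
  ẍ = (ẋ'−ẋ)/dt = (1.306223172−1.160900888)/0.026972 = 5.387894
  θ̈ = (θ̇'−θ̇)/dt = (-0.146139046−0.105251780)/0.026972 = -9.320437
  sinθ=-0.151507, cosθ=0.988456
  F = (M+m)·ẍ + m·l·cosθ·θ̈ − m·l·sinθ·θ̇² = 8.801276 + -1.954359 − -0.000356 = 6.847273
step 5→6:
  ẍ = (ẋ'−ẋ)/dt = (1.536559775−1.306223172)/0.026972 = 8.539841
  θ̈ = (θ̇'−θ̇)/dt = (-0.511625363−-0.146139046)/0.026972 = -13.550583
  sinθ=-0.148701, cosθ=0.988882
  F = (M+m)·ẍ + m·l·cosθ·θ̈ − m·l·sinθ·θ̇² = 13.950070 + -2.842584 − -0.000674 = 11.108160
step 6→7:
  ẍ = (ẋ'−ẋ)/dt = (1.307698958−1.536559775)/0.026972 = -8.485126
  θ̈ = (θ̇'−θ̇)/dt = (-0.257400748−-0.511625363)/0.026972 = 9.425501
  sinθ=-0.152597, cosθ=0.988288
  F = (M+m)·ẍ + m·l·cosθ·θ̈ − m·l·sinθ·θ̇² = -13.860691 + 1.976054 − -0.008473 = -11.876163
step 7→8:
  ẍ = (ẋ'−ẋ)/dt = (1.586832321−1.307698958)/0.026972 = 10.349005
  θ̈ = (θ̇'−θ̇)/dt = (-0.694186218−-0.257400748)/0.026972 = -16.194033
  sinθ=-0.166220, cosθ=0.986089
  F = (M+m)·ẍ + m·l·cosθ·θ̈ − m·l·sinθ·θ̇² = 16.905389 + -3.387519 − -0.002336 = 13.520207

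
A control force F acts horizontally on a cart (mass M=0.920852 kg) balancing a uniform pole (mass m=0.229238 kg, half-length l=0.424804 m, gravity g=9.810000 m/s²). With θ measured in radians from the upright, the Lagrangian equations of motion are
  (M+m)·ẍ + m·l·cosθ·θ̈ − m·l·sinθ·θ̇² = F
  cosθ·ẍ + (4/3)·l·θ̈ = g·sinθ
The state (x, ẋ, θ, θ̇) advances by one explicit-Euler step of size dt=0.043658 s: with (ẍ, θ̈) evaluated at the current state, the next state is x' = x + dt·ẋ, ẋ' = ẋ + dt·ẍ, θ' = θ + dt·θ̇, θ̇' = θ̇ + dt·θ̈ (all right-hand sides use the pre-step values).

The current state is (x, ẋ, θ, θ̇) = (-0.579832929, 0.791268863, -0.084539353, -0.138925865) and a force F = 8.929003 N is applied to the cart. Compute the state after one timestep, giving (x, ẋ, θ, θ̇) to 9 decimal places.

sinθ=-0.084438690, cosθ=0.996428677
temp = (F + m·l·θ̇²·sinθ)/(M+m) = (8.929003 + -0.000158702)/1.150090 = 7.763604846
θ̈ = (g·sinθ − cosθ·temp)/(l·(4/3 − m·cos²θ/(M+m))) = -17.755705378
ẍ = temp − m·l·θ̈·cosθ/(M+m) = 9.261659054
Euler: x'=-0.579832929+0.043658·0.791268863=-0.545287713, ẋ'=0.791268863+0.043658·9.261659054=1.195614374
       θ'=-0.084539353+0.043658·-0.138925865=-0.090604578, θ̇'=-0.138925865+0.043658·-17.755705378=-0.914104450

(-0.545287713, 1.195614374, -0.090604578, -0.914104450)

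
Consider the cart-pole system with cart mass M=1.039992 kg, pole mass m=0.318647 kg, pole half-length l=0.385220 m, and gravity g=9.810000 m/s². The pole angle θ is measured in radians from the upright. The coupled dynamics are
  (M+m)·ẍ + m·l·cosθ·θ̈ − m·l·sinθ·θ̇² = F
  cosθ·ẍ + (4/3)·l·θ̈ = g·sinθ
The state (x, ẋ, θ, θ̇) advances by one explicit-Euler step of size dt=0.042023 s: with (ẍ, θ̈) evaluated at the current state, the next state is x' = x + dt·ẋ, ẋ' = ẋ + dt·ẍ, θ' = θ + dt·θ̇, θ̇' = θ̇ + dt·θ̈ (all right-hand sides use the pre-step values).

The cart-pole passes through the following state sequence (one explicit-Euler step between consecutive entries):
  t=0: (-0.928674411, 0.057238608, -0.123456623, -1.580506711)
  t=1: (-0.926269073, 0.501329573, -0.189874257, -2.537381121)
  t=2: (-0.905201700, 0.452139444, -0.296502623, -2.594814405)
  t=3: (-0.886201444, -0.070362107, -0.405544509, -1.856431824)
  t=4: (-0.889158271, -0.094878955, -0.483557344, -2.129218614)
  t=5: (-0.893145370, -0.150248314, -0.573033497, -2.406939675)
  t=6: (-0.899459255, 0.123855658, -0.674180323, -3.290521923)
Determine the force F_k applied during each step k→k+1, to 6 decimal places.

F_0 = 11.621837 N
F_1 = -1.605949 N
F_2 = -14.588736 N
F_3 = -1.357934 N
F_4 = -2.249621 N
F_5 = 7.078911 N

step 0→1:
  ẍ = (ẋ'−ẋ)/dt = (0.501329573−0.057238608)/0.042023 = 10.567807
  θ̈ = (θ̇'−θ̇)/dt = (-2.537381121−-1.580506711)/0.042023 = -22.770255
  sinθ=-0.123143, cosθ=0.992389
  F = (M+m)·ẍ + m·l·cosθ·θ̈ − m·l·sinθ·θ̇² = 14.357835 + -2.773757 − -0.037759 = 11.621837
step 1→2:
  ẍ = (ẋ'−ẋ)/dt = (0.452139444−0.501329573)/0.042023 = -1.170553
  θ̈ = (θ̇'−θ̇)/dt = (-2.594814405−-2.537381121)/0.042023 = -1.366711
  sinθ=-0.188735, cosθ=0.982028
  F = (M+m)·ẍ + m·l·cosθ·θ̈ − m·l·sinθ·θ̇² = -1.590358 + -0.164748 − -0.149157 = -1.605949
step 2→3:
  ẍ = (ẋ'−ẋ)/dt = (-0.070362107−0.452139444)/0.042023 = -12.433704
  θ̈ = (θ̇'−θ̇)/dt = (-1.856431824−-2.594814405)/0.042023 = 17.570915
  sinθ=-0.292177, cosθ=0.956364
  F = (M+m)·ẍ + m·l·cosθ·θ̈ − m·l·sinθ·θ̇² = -16.892915 + 2.062701 − -0.241478 = -14.588736
step 3→4:
  ẍ = (ẋ'−ẋ)/dt = (-0.094878955−-0.070362107)/0.042023 = -0.583415
  θ̈ = (θ̇'−θ̇)/dt = (-2.129218614−-1.856431824)/0.042023 = -6.491369
  sinθ=-0.394519, cosθ=0.918888
  F = (M+m)·ẍ + m·l·cosθ·θ̈ − m·l·sinθ·θ̇² = -0.792650 + -0.732179 − -0.166896 = -1.357934
step 4→5:
  ẍ = (ẋ'−ẋ)/dt = (-0.150248314−-0.094878955)/0.042023 = -1.317597
  θ̈ = (θ̇'−θ̇)/dt = (-2.406939675−-2.129218614)/0.042023 = -6.608787
  sinθ=-0.464932, cosθ=0.885347
  F = (M+m)·ẍ + m·l·cosθ·θ̈ − m·l·sinθ·θ̇² = -1.790138 + -0.718214 − -0.258731 = -2.249621
step 5→6:
  ẍ = (ẋ'−ẋ)/dt = (0.123855658−-0.150248314)/0.042023 = 6.522713
  θ̈ = (θ̇'−θ̇)/dt = (-3.290521923−-2.406939675)/0.042023 = -21.026158
  sinθ=-0.542183, cosθ=0.840260
  F = (M+m)·ẍ + m·l·cosθ·θ̈ − m·l·sinθ·θ̇² = 8.862012 + -2.168664 − -0.385563 = 7.078911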